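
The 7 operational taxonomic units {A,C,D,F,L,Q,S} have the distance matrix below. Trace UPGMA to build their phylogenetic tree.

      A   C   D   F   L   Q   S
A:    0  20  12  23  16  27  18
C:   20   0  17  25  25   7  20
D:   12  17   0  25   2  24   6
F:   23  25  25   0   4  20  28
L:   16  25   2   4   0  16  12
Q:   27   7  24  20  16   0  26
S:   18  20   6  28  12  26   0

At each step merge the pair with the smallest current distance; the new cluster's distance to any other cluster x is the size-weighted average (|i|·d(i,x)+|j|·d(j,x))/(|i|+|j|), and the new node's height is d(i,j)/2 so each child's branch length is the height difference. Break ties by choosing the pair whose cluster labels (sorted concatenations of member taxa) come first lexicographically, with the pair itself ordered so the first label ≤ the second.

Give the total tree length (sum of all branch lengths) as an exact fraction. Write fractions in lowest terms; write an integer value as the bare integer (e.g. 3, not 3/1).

step 1: merge (D,L) at d=2; branch lengths D→1, L→1; new cluster DL
  updated: d(A,DL)=14, d(C,DL)=21, d(DL,F)=29/2, d(DL,Q)=20, d(DL,S)=9
step 2: merge (C,Q) at d=7; branch lengths C→7/2, Q→7/2; new cluster CQ
  updated: d(A,CQ)=47/2, d(CQ,DL)=41/2, d(CQ,F)=45/2, d(CQ,S)=23
step 3: merge (DL,S) at d=9; branch lengths DL→7/2, S→9/2; new cluster DLS
  updated: d(A,DLS)=46/3, d(CQ,DLS)=64/3, d(DLS,F)=19
step 4: merge (A,DLS) at d=46/3; branch lengths A→23/3, DLS→19/6; new cluster ADLS
  updated: d(ADLS,CQ)=175/8, d(ADLS,F)=20
step 5: merge (ADLS,F) at d=20; branch lengths ADLS→7/3, F→10; new cluster ADFLS
  updated: d(ADFLS,CQ)=22
step 6: merge (ADFLS,CQ) at d=22; branch lengths ADFLS→1, CQ→15/2; new cluster ACDFLQS
final tree: (((A:23/3,((D:1,L:1):7/2,S:9/2):19/6):7/3,F:10):1,(C:7/2,Q:7/2):15/2)
total length: 146/3

146/3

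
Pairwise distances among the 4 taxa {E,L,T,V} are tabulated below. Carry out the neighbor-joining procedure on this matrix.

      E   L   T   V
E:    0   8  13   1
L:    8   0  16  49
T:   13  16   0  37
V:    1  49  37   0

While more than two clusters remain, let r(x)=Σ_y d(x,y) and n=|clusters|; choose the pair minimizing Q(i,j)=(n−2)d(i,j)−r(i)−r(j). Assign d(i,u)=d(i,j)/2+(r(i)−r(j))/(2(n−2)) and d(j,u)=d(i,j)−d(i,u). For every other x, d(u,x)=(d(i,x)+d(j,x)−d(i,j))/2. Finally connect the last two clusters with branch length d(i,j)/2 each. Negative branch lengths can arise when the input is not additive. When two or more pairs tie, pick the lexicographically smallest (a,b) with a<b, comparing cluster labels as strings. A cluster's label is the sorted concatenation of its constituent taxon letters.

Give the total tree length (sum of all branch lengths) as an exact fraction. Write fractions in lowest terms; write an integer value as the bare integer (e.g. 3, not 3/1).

141/4

iteration 1: select E,V (d=1, Q=-107); attach at lengths (-63/4, 67/4); label the merged cluster EV
  updated: d(EV,L)=28, d(EV,T)=49/2
iteration 2: select EV,L (d=28, Q=-137/2); attach at lengths (73/4, 39/4); label the merged cluster ELV
  updated: d(ELV,T)=25/4
iteration 3: select ELV,T (d=25/4); attach at lengths (25/8, 25/8); label the merged cluster ELTV
final tree: (((E:-63/4,V:67/4):73/4,L:39/4):25/8,T:25/8)
total length: 141/4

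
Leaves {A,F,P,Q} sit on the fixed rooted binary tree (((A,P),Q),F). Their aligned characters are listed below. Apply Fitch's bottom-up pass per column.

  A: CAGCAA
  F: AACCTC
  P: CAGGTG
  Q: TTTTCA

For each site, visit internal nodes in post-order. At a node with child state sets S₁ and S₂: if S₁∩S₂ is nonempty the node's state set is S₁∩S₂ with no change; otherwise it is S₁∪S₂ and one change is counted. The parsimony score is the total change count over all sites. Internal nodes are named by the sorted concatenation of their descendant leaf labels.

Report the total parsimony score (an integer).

AP@0: {C} ∩ {C} = {C} (intersection, +0)
APQ@0: {C} ∪ {T} = {C,T} (union, +1)
AFPQ@0: {C,T} ∪ {A} = {A,C,T} (union, +1)
AP@1: {A} ∩ {A} = {A} (intersection, +0)
APQ@1: {A} ∪ {T} = {A,T} (union, +1)
AFPQ@1: {A,T} ∩ {A} = {A} (intersection, +0)
AP@2: {G} ∩ {G} = {G} (intersection, +0)
APQ@2: {G} ∪ {T} = {G,T} (union, +1)
AFPQ@2: {G,T} ∪ {C} = {C,G,T} (union, +1)
AP@3: {C} ∪ {G} = {C,G} (union, +1)
APQ@3: {C,G} ∪ {T} = {C,G,T} (union, +1)
AFPQ@3: {C,G,T} ∩ {C} = {C} (intersection, +0)
AP@4: {A} ∪ {T} = {A,T} (union, +1)
APQ@4: {A,T} ∪ {C} = {A,C,T} (union, +1)
AFPQ@4: {A,C,T} ∩ {T} = {T} (intersection, +0)
AP@5: {A} ∪ {G} = {A,G} (union, +1)
APQ@5: {A,G} ∩ {A} = {A} (intersection, +0)
AFPQ@5: {A} ∪ {C} = {A,C} (union, +1)
per-site changes: [2, 1, 2, 2, 2, 2]; total = 11

11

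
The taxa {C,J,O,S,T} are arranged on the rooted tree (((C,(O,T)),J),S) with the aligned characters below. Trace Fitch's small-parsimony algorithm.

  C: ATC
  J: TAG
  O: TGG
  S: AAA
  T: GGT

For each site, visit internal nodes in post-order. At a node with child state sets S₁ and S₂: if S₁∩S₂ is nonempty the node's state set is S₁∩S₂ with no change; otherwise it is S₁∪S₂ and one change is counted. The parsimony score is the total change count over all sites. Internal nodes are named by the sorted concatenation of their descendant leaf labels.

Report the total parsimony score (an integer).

site 0, node OT: O={T} ∪ T={G} → {G,T} (+1)
site 0, node COT: C={A} ∪ OT={G,T} → {A,G,T} (+1)
site 0, node CJOT: COT={A,G,T} ∩ J={T} → {T} (+0)
site 0, node CJOST: CJOT={T} ∪ S={A} → {A,T} (+1)
site 1, node OT: O={G} ∩ T={G} → {G} (+0)
site 1, node COT: C={T} ∪ OT={G} → {G,T} (+1)
site 1, node CJOT: COT={G,T} ∪ J={A} → {A,G,T} (+1)
site 1, node CJOST: CJOT={A,G,T} ∩ S={A} → {A} (+0)
site 2, node OT: O={G} ∪ T={T} → {G,T} (+1)
site 2, node COT: C={C} ∪ OT={G,T} → {C,G,T} (+1)
site 2, node CJOT: COT={C,G,T} ∩ J={G} → {G} (+0)
site 2, node CJOST: CJOT={G} ∪ S={A} → {A,G} (+1)
per-site changes: [3, 2, 3]; total = 8

8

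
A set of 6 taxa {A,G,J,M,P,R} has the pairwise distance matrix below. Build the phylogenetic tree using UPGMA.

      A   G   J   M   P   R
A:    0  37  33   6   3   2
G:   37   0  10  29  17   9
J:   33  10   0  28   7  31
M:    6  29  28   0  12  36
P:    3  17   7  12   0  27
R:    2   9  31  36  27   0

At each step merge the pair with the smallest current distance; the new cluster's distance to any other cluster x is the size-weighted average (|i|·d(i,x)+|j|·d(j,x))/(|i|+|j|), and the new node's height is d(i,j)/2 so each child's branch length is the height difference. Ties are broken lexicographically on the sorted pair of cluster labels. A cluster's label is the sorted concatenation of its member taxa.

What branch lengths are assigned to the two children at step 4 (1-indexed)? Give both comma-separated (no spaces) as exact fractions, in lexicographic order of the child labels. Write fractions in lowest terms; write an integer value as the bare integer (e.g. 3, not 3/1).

1. join A+R (d=2) ⇒ AR; edges |A|=1, |R|=1
  updated: d(AR,G)=23, d(AR,J)=32, d(AR,M)=21, d(AR,P)=15
2. join J+P (d=7) ⇒ JP; edges |J|=7/2, |P|=7/2
  updated: d(AR,JP)=47/2, d(G,JP)=27/2, d(JP,M)=20
3. join G+JP (d=27/2) ⇒ GJP; edges |G|=27/4, |JP|=13/4
  updated: d(AR,GJP)=70/3, d(GJP,M)=23
4. join AR+M (d=21) ⇒ AMR; edges |AR|=19/2, |M|=21/2
  updated: d(AMR,GJP)=209/9
5. join AMR+GJP (d=209/9) ⇒ AGJMPR; edges |AMR|=10/9, |GJP|=175/36
final tree: (((A:1,R:1):19/2,M:21/2):10/9,(G:27/4,(J:7/2,P:7/2):13/4):175/36)
total length: 1619/36

19/2,21/2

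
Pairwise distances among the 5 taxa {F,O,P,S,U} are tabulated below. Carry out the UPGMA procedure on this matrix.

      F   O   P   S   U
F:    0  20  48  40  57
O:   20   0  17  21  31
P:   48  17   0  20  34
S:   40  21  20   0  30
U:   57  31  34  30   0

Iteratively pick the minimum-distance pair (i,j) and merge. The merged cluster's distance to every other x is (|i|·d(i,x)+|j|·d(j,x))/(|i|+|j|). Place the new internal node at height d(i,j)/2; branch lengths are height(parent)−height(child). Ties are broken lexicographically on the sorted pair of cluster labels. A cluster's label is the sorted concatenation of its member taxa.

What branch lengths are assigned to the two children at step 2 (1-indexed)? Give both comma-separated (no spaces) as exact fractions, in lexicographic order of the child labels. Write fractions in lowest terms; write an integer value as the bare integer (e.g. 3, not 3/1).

7/4,41/4

iteration 1: select O,P (d=17); attach at lengths (17/2, 17/2); label the merged cluster OP
  updated: d(F,OP)=34, d(OP,S)=41/2, d(OP,U)=65/2
iteration 2: select OP,S (d=41/2); attach at lengths (7/4, 41/4); label the merged cluster OPS
  updated: d(F,OPS)=36, d(OPS,U)=95/3
iteration 3: select OPS,U (d=95/3); attach at lengths (67/12, 95/6); label the merged cluster OPSU
  updated: d(F,OPSU)=165/4
iteration 4: select F,OPSU (d=165/4); attach at lengths (165/8, 115/24); label the merged cluster FOPSU
final tree: (F:165/8,(((O:17/2,P:17/2):7/4,S:41/4):67/12,U:95/6):115/24)
total length: 455/6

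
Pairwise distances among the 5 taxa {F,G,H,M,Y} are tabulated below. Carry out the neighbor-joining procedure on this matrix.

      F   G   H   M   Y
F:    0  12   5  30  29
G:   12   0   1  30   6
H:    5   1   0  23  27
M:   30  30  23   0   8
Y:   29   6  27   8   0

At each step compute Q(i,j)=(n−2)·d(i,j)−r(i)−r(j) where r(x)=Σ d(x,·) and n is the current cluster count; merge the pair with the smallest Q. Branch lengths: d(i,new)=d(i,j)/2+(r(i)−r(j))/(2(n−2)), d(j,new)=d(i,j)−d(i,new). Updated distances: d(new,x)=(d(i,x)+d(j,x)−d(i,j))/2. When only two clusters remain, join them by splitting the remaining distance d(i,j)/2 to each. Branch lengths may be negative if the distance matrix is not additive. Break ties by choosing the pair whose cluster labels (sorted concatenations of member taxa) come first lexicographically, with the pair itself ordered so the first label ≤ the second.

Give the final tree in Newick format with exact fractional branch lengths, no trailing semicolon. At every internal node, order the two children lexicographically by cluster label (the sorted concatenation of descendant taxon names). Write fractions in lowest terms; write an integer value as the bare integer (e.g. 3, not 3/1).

iteration 1: select M,Y (d=8, Q=-137); attach at lengths (15/2, 1/2); label the merged cluster MY
  updated: d(F,MY)=51/2, d(G,MY)=14, d(H,MY)=21
iteration 2: select F,H (d=5, Q=-119/2); attach at lengths (51/8, -11/8); label the merged cluster FH
  updated: d(FH,G)=4, d(FH,MY)=83/4
iteration 3: select FH,G (d=4, Q=-155/4); attach at lengths (43/8, -11/8); label the merged cluster FGH
  updated: d(FGH,MY)=123/8
iteration 4: select FGH,MY (d=123/8); attach at lengths (123/16, 123/16); label the merged cluster FGHMY
final tree: (((F:51/8,H:-11/8):43/8,G:-11/8):123/16,(M:15/2,Y:1/2):123/16)
total length: 259/8

(((F:51/8,H:-11/8):43/8,G:-11/8):123/16,(M:15/2,Y:1/2):123/16)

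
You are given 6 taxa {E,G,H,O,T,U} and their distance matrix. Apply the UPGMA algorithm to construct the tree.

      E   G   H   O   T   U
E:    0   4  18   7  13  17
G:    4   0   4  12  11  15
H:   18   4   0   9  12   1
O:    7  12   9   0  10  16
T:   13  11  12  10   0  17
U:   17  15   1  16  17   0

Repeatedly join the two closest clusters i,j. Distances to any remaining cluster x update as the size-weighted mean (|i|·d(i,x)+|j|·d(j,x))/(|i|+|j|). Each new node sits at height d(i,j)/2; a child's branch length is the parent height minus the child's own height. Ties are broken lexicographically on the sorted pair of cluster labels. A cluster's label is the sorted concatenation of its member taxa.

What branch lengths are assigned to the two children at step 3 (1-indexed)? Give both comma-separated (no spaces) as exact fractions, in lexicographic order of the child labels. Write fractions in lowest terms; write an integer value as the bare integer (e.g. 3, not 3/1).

1. join H+U (d=1) ⇒ HU; edges |H|=1/2, |U|=1/2
  updated: d(E,HU)=35/2, d(G,HU)=19/2, d(HU,O)=25/2, d(HU,T)=29/2
2. join E+G (d=4) ⇒ EG; edges |E|=2, |G|=2
  updated: d(EG,HU)=27/2, d(EG,O)=19/2, d(EG,T)=12
3. join EG+O (d=19/2) ⇒ EGO; edges |EG|=11/4, |O|=19/4
  updated: d(EGO,HU)=79/6, d(EGO,T)=34/3
4. join EGO+T (d=34/3) ⇒ EGOT; edges |EGO|=11/12, |T|=17/3
  updated: d(EGOT,HU)=27/2
5. join EGOT+HU (d=27/2) ⇒ EGHOTU; edges |EGOT|=13/12, |HU|=25/4
final tree: ((((E:2,G:2):11/4,O:19/4):11/12,T:17/3):13/12,(H:1/2,U:1/2):25/4)
total length: 317/12

11/4,19/4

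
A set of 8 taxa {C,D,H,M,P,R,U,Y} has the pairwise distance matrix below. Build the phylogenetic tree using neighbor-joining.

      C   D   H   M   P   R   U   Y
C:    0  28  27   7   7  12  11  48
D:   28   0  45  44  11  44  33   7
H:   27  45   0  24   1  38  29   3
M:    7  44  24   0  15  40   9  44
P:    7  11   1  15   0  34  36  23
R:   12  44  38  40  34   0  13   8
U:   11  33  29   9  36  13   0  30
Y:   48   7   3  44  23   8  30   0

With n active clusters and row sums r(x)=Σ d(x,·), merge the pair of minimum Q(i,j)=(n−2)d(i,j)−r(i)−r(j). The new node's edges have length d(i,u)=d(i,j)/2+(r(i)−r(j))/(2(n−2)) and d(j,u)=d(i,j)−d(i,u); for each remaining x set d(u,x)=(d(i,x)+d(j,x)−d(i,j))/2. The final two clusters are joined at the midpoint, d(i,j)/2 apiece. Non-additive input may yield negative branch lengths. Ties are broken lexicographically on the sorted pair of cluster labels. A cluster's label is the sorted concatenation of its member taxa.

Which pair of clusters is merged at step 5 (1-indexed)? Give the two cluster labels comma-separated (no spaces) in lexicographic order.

1. join D+Y (d=7, Q=-333) ⇒ DY; edges |D|=91/12, |Y|=-7/12
  updated: d(C,DY)=69/2, d(DY,H)=41/2, d(DY,M)=81/2, d(DY,P)=27/2, d(DY,R)=45/2, d(DY,U)=28
2. join H+P (d=1, Q=-241) ⇒ HP; edges |H|=19/5, |P|=-14/5
  updated: d(C,HP)=33/2, d(DY,HP)=33/2, d(HP,M)=19, d(HP,R)=71/2, d(HP,U)=32
3. join DY+HP (d=33/2, Q=-391/2) ⇒ DHPY; edges |DY|=177/16, |HP|=87/16
  updated: d(C,DHPY)=69/4, d(DHPY,M)=43/2, d(DHPY,R)=83/4, d(DHPY,U)=87/4
4. join M+U (d=9, Q=-421/4) ⇒ MU; edges |M|=199/24, |U|=17/24
  updated: d(C,MU)=9/2, d(DHPY,MU)=137/8, d(MU,R)=22
5. join C+MU (d=9/2, Q=-547/8) ⇒ CMU; edges |C|=-7/32, |MU|=151/32
  updated: d(CMU,DHPY)=239/16, d(CMU,R)=59/4
6. join CMU+DHPY (d=239/16, Q=-807/16) ⇒ CDHMPUY; edges |CMU|=143/32, |DHPY|=335/32
  updated: d(CDHMPUY,R)=329/32
7. join CDHMPUY+R (d=329/32) ⇒ CDHMPRUY; edges |CDHMPUY|=329/64, |R|=329/64
final tree: (((C:-7/32,(M:199/24,U:17/24):151/32):143/32,((D:91/12,Y:-7/12):177/16,(H:19/5,P:-14/5):87/16):335/32):329/64,R:329/64)
total length: 2023/32

C,MU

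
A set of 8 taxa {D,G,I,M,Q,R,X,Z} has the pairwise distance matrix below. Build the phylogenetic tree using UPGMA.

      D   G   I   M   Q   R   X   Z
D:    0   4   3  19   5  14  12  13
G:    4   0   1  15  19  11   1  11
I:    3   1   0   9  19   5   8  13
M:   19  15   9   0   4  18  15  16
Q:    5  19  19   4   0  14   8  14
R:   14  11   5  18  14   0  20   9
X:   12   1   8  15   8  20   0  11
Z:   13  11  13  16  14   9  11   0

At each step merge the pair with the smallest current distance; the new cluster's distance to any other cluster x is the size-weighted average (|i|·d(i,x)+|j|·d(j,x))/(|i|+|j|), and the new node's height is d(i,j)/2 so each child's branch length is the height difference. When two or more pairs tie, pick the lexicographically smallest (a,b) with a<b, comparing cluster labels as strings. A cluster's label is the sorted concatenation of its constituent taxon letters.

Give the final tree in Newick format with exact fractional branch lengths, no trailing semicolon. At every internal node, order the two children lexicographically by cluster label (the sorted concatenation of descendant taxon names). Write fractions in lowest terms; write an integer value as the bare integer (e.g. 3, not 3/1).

1. join G+I (d=1) ⇒ GI; edges |G|=1/2, |I|=1/2
  updated: d(D,GI)=7/2, d(GI,M)=12, d(GI,Q)=19, d(GI,R)=8, d(GI,X)=9/2, d(GI,Z)=12
2. join D+GI (d=7/2) ⇒ DGI; edges |D|=7/4, |GI|=5/4
  updated: d(DGI,M)=43/3, d(DGI,Q)=43/3, d(DGI,R)=10, d(DGI,X)=7, d(DGI,Z)=37/3
3. join M+Q (d=4) ⇒ MQ; edges |M|=2, |Q|=2
  updated: d(DGI,MQ)=43/3, d(MQ,R)=16, d(MQ,X)=23/2, d(MQ,Z)=15
4. join DGI+X (d=7) ⇒ DGIX; edges |DGI|=7/4, |X|=7/2
  updated: d(DGIX,MQ)=109/8, d(DGIX,R)=25/2, d(DGIX,Z)=12
5. join R+Z (d=9) ⇒ RZ; edges |R|=9/2, |Z|=9/2
  updated: d(DGIX,RZ)=49/4, d(MQ,RZ)=31/2
6. join DGIX+RZ (d=49/4) ⇒ DGIRXZ; edges |DGIX|=21/8, |RZ|=13/8
  updated: d(DGIRXZ,MQ)=57/4
7. join DGIRXZ+MQ (d=57/4) ⇒ DGIMQRXZ; edges |DGIRXZ|=1, |MQ|=41/8
final tree: ((((D:7/4,(G:1/2,I:1/2):5/4):7/4,X:7/2):21/8,(R:9/2,Z:9/2):13/8):1,(M:2,Q:2):41/8)
total length: 261/8

((((D:7/4,(G:1/2,I:1/2):5/4):7/4,X:7/2):21/8,(R:9/2,Z:9/2):13/8):1,(M:2,Q:2):41/8)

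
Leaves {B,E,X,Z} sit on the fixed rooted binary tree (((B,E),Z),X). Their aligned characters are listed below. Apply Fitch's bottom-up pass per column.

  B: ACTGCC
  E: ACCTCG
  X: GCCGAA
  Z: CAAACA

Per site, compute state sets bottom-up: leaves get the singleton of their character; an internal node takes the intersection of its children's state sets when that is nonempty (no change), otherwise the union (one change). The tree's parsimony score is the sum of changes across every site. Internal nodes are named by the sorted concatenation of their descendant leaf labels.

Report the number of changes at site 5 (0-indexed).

2

BE@0: {A} ∩ {A} = {A} (intersection, +0)
BEZ@0: {A} ∪ {C} = {A,C} (union, +1)
BEXZ@0: {A,C} ∪ {G} = {A,C,G} (union, +1)
BE@1: {C} ∩ {C} = {C} (intersection, +0)
BEZ@1: {C} ∪ {A} = {A,C} (union, +1)
BEXZ@1: {A,C} ∩ {C} = {C} (intersection, +0)
BE@2: {T} ∪ {C} = {C,T} (union, +1)
BEZ@2: {C,T} ∪ {A} = {A,C,T} (union, +1)
BEXZ@2: {A,C,T} ∩ {C} = {C} (intersection, +0)
BE@3: {G} ∪ {T} = {G,T} (union, +1)
BEZ@3: {G,T} ∪ {A} = {A,G,T} (union, +1)
BEXZ@3: {A,G,T} ∩ {G} = {G} (intersection, +0)
BE@4: {C} ∩ {C} = {C} (intersection, +0)
BEZ@4: {C} ∩ {C} = {C} (intersection, +0)
BEXZ@4: {C} ∪ {A} = {A,C} (union, +1)
BE@5: {C} ∪ {G} = {C,G} (union, +1)
BEZ@5: {C,G} ∪ {A} = {A,C,G} (union, +1)
BEXZ@5: {A,C,G} ∩ {A} = {A} (intersection, +0)
per-site changes: [2, 1, 2, 2, 1, 2]; total = 10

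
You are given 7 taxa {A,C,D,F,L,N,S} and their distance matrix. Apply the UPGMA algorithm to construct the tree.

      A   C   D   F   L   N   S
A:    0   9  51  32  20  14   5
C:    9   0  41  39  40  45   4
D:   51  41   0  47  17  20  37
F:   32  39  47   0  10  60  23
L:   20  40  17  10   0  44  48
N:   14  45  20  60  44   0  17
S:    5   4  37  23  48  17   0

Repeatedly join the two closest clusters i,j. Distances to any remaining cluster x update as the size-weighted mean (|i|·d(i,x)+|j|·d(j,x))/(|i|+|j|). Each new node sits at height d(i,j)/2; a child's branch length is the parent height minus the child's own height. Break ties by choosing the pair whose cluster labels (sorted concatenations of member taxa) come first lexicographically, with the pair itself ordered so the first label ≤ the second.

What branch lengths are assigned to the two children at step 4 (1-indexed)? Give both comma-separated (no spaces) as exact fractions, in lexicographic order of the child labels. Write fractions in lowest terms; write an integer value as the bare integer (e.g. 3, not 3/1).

step 1: merge (C,S) at d=4; branch lengths C→2, S→2; new cluster CS
  updated: d(A,CS)=7, d(CS,D)=39, d(CS,F)=31, d(CS,L)=44, d(CS,N)=31
step 2: merge (A,CS) at d=7; branch lengths A→7/2, CS→3/2; new cluster ACS
  updated: d(ACS,D)=43, d(ACS,F)=94/3, d(ACS,L)=36, d(ACS,N)=76/3
step 3: merge (F,L) at d=10; branch lengths F→5, L→5; new cluster FL
  updated: d(ACS,FL)=101/3, d(D,FL)=32, d(FL,N)=52
step 4: merge (D,N) at d=20; branch lengths D→10, N→10; new cluster DN
  updated: d(ACS,DN)=205/6, d(DN,FL)=42
step 5: merge (ACS,FL) at d=101/3; branch lengths ACS→40/3, FL→71/6; new cluster ACFLS
  updated: d(ACFLS,DN)=373/10
step 6: merge (ACFLS,DN) at d=373/10; branch lengths ACFLS→109/60, DN→173/20; new cluster ACDFLNS
final tree: (((A:7/2,(C:2,S:2):3/2):40/3,(F:5,L:5):71/6):109/60,(D:10,N:10):173/20)
total length: 2239/30

10,10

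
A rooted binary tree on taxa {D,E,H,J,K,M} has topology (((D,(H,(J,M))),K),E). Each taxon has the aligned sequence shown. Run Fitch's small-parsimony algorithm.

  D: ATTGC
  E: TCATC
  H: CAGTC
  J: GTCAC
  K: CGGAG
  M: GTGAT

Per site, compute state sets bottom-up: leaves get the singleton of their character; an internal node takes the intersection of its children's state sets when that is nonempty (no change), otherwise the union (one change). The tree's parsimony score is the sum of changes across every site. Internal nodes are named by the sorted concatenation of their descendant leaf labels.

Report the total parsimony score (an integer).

[col 0] JM: children J:{G}, M:{G} ∩→ {G}; cost 0
[col 0] HJM: children H:{C}, JM:{G} ∪→ {C,G}; cost 1
[col 0] DHJM: children D:{A}, HJM:{C,G} ∪→ {A,C,G}; cost 1
[col 0] DHJKM: children DHJM:{A,C,G}, K:{C} ∩→ {C}; cost 0
[col 0] DEHJKM: children DHJKM:{C}, E:{T} ∪→ {C,T}; cost 1
[col 1] JM: children J:{T}, M:{T} ∩→ {T}; cost 0
[col 1] HJM: children H:{A}, JM:{T} ∪→ {A,T}; cost 1
[col 1] DHJM: children D:{T}, HJM:{A,T} ∩→ {T}; cost 0
[col 1] DHJKM: children DHJM:{T}, K:{G} ∪→ {G,T}; cost 1
[col 1] DEHJKM: children DHJKM:{G,T}, E:{C} ∪→ {C,G,T}; cost 1
[col 2] JM: children J:{C}, M:{G} ∪→ {C,G}; cost 1
[col 2] HJM: children H:{G}, JM:{C,G} ∩→ {G}; cost 0
[col 2] DHJM: children D:{T}, HJM:{G} ∪→ {G,T}; cost 1
[col 2] DHJKM: children DHJM:{G,T}, K:{G} ∩→ {G}; cost 0
[col 2] DEHJKM: children DHJKM:{G}, E:{A} ∪→ {A,G}; cost 1
[col 3] JM: children J:{A}, M:{A} ∩→ {A}; cost 0
[col 3] HJM: children H:{T}, JM:{A} ∪→ {A,T}; cost 1
[col 3] DHJM: children D:{G}, HJM:{A,T} ∪→ {A,G,T}; cost 1
[col 3] DHJKM: children DHJM:{A,G,T}, K:{A} ∩→ {A}; cost 0
[col 3] DEHJKM: children DHJKM:{A}, E:{T} ∪→ {A,T}; cost 1
[col 4] JM: children J:{C}, M:{T} ∪→ {C,T}; cost 1
[col 4] HJM: children H:{C}, JM:{C,T} ∩→ {C}; cost 0
[col 4] DHJM: children D:{C}, HJM:{C} ∩→ {C}; cost 0
[col 4] DHJKM: children DHJM:{C}, K:{G} ∪→ {C,G}; cost 1
[col 4] DEHJKM: children DHJKM:{C,G}, E:{C} ∩→ {C}; cost 0
per-site changes: [3, 3, 3, 3, 2]; total = 14

14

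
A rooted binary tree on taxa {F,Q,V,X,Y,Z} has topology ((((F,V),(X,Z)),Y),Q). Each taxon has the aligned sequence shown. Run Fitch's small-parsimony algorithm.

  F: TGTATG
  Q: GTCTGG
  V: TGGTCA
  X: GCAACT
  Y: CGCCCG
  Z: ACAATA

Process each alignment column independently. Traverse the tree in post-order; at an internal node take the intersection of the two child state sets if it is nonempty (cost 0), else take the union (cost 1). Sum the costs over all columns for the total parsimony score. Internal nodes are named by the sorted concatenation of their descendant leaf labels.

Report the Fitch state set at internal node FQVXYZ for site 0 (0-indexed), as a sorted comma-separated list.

[col 0] FV: children F:{T}, V:{T} ∩→ {T}; cost 0
[col 0] XZ: children X:{G}, Z:{A} ∪→ {A,G}; cost 1
[col 0] FVXZ: children FV:{T}, XZ:{A,G} ∪→ {A,G,T}; cost 1
[col 0] FVXYZ: children FVXZ:{A,G,T}, Y:{C} ∪→ {A,C,G,T}; cost 1
[col 0] FQVXYZ: children FVXYZ:{A,C,G,T}, Q:{G} ∩→ {G}; cost 0
[col 1] FV: children F:{G}, V:{G} ∩→ {G}; cost 0
[col 1] XZ: children X:{C}, Z:{C} ∩→ {C}; cost 0
[col 1] FVXZ: children FV:{G}, XZ:{C} ∪→ {C,G}; cost 1
[col 1] FVXYZ: children FVXZ:{C,G}, Y:{G} ∩→ {G}; cost 0
[col 1] FQVXYZ: children FVXYZ:{G}, Q:{T} ∪→ {G,T}; cost 1
[col 2] FV: children F:{T}, V:{G} ∪→ {G,T}; cost 1
[col 2] XZ: children X:{A}, Z:{A} ∩→ {A}; cost 0
[col 2] FVXZ: children FV:{G,T}, XZ:{A} ∪→ {A,G,T}; cost 1
[col 2] FVXYZ: children FVXZ:{A,G,T}, Y:{C} ∪→ {A,C,G,T}; cost 1
[col 2] FQVXYZ: children FVXYZ:{A,C,G,T}, Q:{C} ∩→ {C}; cost 0
[col 3] FV: children F:{A}, V:{T} ∪→ {A,T}; cost 1
[col 3] XZ: children X:{A}, Z:{A} ∩→ {A}; cost 0
[col 3] FVXZ: children FV:{A,T}, XZ:{A} ∩→ {A}; cost 0
[col 3] FVXYZ: children FVXZ:{A}, Y:{C} ∪→ {A,C}; cost 1
[col 3] FQVXYZ: children FVXYZ:{A,C}, Q:{T} ∪→ {A,C,T}; cost 1
[col 4] FV: children F:{T}, V:{C} ∪→ {C,T}; cost 1
[col 4] XZ: children X:{C}, Z:{T} ∪→ {C,T}; cost 1
[col 4] FVXZ: children FV:{C,T}, XZ:{C,T} ∩→ {C,T}; cost 0
[col 4] FVXYZ: children FVXZ:{C,T}, Y:{C} ∩→ {C}; cost 0
[col 4] FQVXYZ: children FVXYZ:{C}, Q:{G} ∪→ {C,G}; cost 1
[col 5] FV: children F:{G}, V:{A} ∪→ {A,G}; cost 1
[col 5] XZ: children X:{T}, Z:{A} ∪→ {A,T}; cost 1
[col 5] FVXZ: children FV:{A,G}, XZ:{A,T} ∩→ {A}; cost 0
[col 5] FVXYZ: children FVXZ:{A}, Y:{G} ∪→ {A,G}; cost 1
[col 5] FQVXYZ: children FVXYZ:{A,G}, Q:{G} ∩→ {G}; cost 0
per-site changes: [3, 2, 3, 3, 3, 3]; total = 17

G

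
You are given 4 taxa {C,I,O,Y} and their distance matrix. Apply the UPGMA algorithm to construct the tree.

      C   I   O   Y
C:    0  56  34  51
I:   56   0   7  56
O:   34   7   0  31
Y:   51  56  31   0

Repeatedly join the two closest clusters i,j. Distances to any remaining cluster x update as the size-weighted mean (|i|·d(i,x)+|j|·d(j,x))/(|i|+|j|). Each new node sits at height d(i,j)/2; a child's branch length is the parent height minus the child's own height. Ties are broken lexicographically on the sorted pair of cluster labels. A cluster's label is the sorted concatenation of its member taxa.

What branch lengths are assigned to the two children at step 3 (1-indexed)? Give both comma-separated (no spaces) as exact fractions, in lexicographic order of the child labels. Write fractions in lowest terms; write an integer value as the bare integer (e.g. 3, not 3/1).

47/2,7/4

iteration 1: select I,O (d=7); attach at lengths (7/2, 7/2); label the merged cluster IO
  updated: d(C,IO)=45, d(IO,Y)=87/2
iteration 2: select IO,Y (d=87/2); attach at lengths (73/4, 87/4); label the merged cluster IOY
  updated: d(C,IOY)=47
iteration 3: select C,IOY (d=47); attach at lengths (47/2, 7/4); label the merged cluster CIOY
final tree: (C:47/2,((I:7/2,O:7/2):73/4,Y:87/4):7/4)
total length: 289/4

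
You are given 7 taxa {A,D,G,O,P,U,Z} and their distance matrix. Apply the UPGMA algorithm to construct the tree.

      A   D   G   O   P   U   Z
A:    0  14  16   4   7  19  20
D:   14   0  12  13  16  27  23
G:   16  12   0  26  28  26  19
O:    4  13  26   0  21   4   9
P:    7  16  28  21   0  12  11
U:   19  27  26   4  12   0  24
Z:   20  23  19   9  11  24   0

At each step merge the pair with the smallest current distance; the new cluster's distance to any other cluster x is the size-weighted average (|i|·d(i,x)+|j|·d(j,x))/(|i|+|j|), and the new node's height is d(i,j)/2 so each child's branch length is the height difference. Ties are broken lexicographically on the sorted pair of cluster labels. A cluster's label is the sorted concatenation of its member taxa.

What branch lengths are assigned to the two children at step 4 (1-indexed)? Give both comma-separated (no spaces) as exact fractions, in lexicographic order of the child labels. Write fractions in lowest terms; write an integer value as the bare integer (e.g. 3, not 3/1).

1. join A+O (d=4) ⇒ AO; edges |A|=2, |O|=2
  updated: d(AO,D)=27/2, d(AO,G)=21, d(AO,P)=14, d(AO,U)=23/2, d(AO,Z)=29/2
2. join P+Z (d=11) ⇒ PZ; edges |P|=11/2, |Z|=11/2
  updated: d(AO,PZ)=57/4, d(D,PZ)=39/2, d(G,PZ)=47/2, d(PZ,U)=18
3. join AO+U (d=23/2) ⇒ AOU; edges |AO|=15/4, |U|=23/4
  updated: d(AOU,D)=18, d(AOU,G)=68/3, d(AOU,PZ)=31/2
4. join D+G (d=12) ⇒ DG; edges |D|=6, |G|=6
  updated: d(AOU,DG)=61/3, d(DG,PZ)=43/2
5. join AOU+PZ (d=31/2) ⇒ AOPUZ; edges |AOU|=2, |PZ|=9/4
  updated: d(AOPUZ,DG)=104/5
6. join AOPUZ+DG (d=104/5) ⇒ ADGOPUZ; edges |AOPUZ|=53/20, |DG|=22/5
final tree: ((((A:2,O:2):15/4,U:23/4):2,(P:11/2,Z:11/2):9/4):53/20,(D:6,G:6):22/5)
total length: 239/5

6,6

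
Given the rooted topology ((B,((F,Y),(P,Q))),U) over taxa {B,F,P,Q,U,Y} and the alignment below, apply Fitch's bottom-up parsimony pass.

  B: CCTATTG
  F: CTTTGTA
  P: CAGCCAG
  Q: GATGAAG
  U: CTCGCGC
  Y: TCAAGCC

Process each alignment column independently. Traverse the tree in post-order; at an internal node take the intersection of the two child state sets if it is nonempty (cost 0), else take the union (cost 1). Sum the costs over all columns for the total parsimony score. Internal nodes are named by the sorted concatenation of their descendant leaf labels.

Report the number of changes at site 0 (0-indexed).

[col 0] FY: children F:{C}, Y:{T} ∪→ {C,T}; cost 1
[col 0] PQ: children P:{C}, Q:{G} ∪→ {C,G}; cost 1
[col 0] FPQY: children FY:{C,T}, PQ:{C,G} ∩→ {C}; cost 0
[col 0] BFPQY: children B:{C}, FPQY:{C} ∩→ {C}; cost 0
[col 0] BFPQUY: children BFPQY:{C}, U:{C} ∩→ {C}; cost 0
[col 1] FY: children F:{T}, Y:{C} ∪→ {C,T}; cost 1
[col 1] PQ: children P:{A}, Q:{A} ∩→ {A}; cost 0
[col 1] FPQY: children FY:{C,T}, PQ:{A} ∪→ {A,C,T}; cost 1
[col 1] BFPQY: children B:{C}, FPQY:{A,C,T} ∩→ {C}; cost 0
[col 1] BFPQUY: children BFPQY:{C}, U:{T} ∪→ {C,T}; cost 1
[col 2] FY: children F:{T}, Y:{A} ∪→ {A,T}; cost 1
[col 2] PQ: children P:{G}, Q:{T} ∪→ {G,T}; cost 1
[col 2] FPQY: children FY:{A,T}, PQ:{G,T} ∩→ {T}; cost 0
[col 2] BFPQY: children B:{T}, FPQY:{T} ∩→ {T}; cost 0
[col 2] BFPQUY: children BFPQY:{T}, U:{C} ∪→ {C,T}; cost 1
[col 3] FY: children F:{T}, Y:{A} ∪→ {A,T}; cost 1
[col 3] PQ: children P:{C}, Q:{G} ∪→ {C,G}; cost 1
[col 3] FPQY: children FY:{A,T}, PQ:{C,G} ∪→ {A,C,G,T}; cost 1
[col 3] BFPQY: children B:{A}, FPQY:{A,C,G,T} ∩→ {A}; cost 0
[col 3] BFPQUY: children BFPQY:{A}, U:{G} ∪→ {A,G}; cost 1
[col 4] FY: children F:{G}, Y:{G} ∩→ {G}; cost 0
[col 4] PQ: children P:{C}, Q:{A} ∪→ {A,C}; cost 1
[col 4] FPQY: children FY:{G}, PQ:{A,C} ∪→ {A,C,G}; cost 1
[col 4] BFPQY: children B:{T}, FPQY:{A,C,G} ∪→ {A,C,G,T}; cost 1
[col 4] BFPQUY: children BFPQY:{A,C,G,T}, U:{C} ∩→ {C}; cost 0
[col 5] FY: children F:{T}, Y:{C} ∪→ {C,T}; cost 1
[col 5] PQ: children P:{A}, Q:{A} ∩→ {A}; cost 0
[col 5] FPQY: children FY:{C,T}, PQ:{A} ∪→ {A,C,T}; cost 1
[col 5] BFPQY: children B:{T}, FPQY:{A,C,T} ∩→ {T}; cost 0
[col 5] BFPQUY: children BFPQY:{T}, U:{G} ∪→ {G,T}; cost 1
[col 6] FY: children F:{A}, Y:{C} ∪→ {A,C}; cost 1
[col 6] PQ: children P:{G}, Q:{G} ∩→ {G}; cost 0
[col 6] FPQY: children FY:{A,C}, PQ:{G} ∪→ {A,C,G}; cost 1
[col 6] BFPQY: children B:{G}, FPQY:{A,C,G} ∩→ {G}; cost 0
[col 6] BFPQUY: children BFPQY:{G}, U:{C} ∪→ {C,G}; cost 1
per-site changes: [2, 3, 3, 4, 3, 3, 3]; total = 21

2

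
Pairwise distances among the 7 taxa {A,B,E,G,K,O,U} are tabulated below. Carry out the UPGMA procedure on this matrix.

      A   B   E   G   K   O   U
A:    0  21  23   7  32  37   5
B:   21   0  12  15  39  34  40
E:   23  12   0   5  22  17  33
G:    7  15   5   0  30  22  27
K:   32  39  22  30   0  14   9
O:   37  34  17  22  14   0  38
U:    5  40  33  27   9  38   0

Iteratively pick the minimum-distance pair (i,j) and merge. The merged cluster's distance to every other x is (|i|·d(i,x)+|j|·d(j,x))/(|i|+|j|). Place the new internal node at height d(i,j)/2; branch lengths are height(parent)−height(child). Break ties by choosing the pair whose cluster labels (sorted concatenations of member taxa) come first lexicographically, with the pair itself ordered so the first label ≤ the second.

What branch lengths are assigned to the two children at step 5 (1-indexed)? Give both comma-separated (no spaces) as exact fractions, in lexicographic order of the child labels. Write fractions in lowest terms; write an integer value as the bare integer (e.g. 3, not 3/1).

121/12,35/6

1. join A+U (d=5) ⇒ AU; edges |A|=5/2, |U|=5/2
  updated: d(AU,B)=61/2, d(AU,E)=28, d(AU,G)=17, d(AU,K)=41/2, d(AU,O)=75/2
2. join E+G (d=5) ⇒ EG; edges |E|=5/2, |G|=5/2
  updated: d(AU,EG)=45/2, d(B,EG)=27/2, d(EG,K)=26, d(EG,O)=39/2
3. join B+EG (d=27/2) ⇒ BEG; edges |B|=27/4, |EG|=17/4
  updated: d(AU,BEG)=151/6, d(BEG,K)=91/3, d(BEG,O)=73/3
4. join K+O (d=14) ⇒ KO; edges |K|=7, |O|=7
  updated: d(AU,KO)=29, d(BEG,KO)=82/3
5. join AU+BEG (d=151/6) ⇒ ABEGU; edges |AU|=121/12, |BEG|=35/6
  updated: d(ABEGU,KO)=28
6. join ABEGU+KO (d=28) ⇒ ABEGKOU; edges |ABEGU|=17/12, |KO|=7
final tree: (((A:5/2,U:5/2):121/12,(B:27/4,(E:5/2,G:5/2):17/4):35/6):17/12,(K:7,O:7):7)
total length: 178/3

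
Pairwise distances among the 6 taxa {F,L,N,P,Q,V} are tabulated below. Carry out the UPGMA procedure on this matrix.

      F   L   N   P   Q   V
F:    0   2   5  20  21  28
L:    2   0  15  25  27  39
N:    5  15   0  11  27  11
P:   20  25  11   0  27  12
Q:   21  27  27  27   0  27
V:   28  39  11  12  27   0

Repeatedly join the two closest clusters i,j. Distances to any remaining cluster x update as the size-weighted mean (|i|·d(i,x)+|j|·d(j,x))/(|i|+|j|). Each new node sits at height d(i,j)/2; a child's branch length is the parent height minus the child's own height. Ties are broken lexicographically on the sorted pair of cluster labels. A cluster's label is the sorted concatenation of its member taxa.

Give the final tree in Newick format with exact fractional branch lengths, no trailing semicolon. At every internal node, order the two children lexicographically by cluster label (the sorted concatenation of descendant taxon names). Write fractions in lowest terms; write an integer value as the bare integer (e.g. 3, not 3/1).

step 1: merge (F,L) at d=2; branch lengths F→1, L→1; new cluster FL
  updated: d(FL,N)=10, d(FL,P)=45/2, d(FL,Q)=24, d(FL,V)=67/2
step 2: merge (FL,N) at d=10; branch lengths FL→4, N→5; new cluster FLN
  updated: d(FLN,P)=56/3, d(FLN,Q)=25, d(FLN,V)=26
step 3: merge (P,V) at d=12; branch lengths P→6, V→6; new cluster PV
  updated: d(FLN,PV)=67/3, d(PV,Q)=27
step 4: merge (FLN,PV) at d=67/3; branch lengths FLN→37/6, PV→31/6; new cluster FLNPV
  updated: d(FLNPV,Q)=129/5
step 5: merge (FLNPV,Q) at d=129/5; branch lengths FLNPV→26/15, Q→129/10; new cluster FLNPQV
final tree: ((((F:1,L:1):4,N:5):37/6,(P:6,V:6):31/6):26/15,Q:129/10)
total length: 1469/30

((((F:1,L:1):4,N:5):37/6,(P:6,V:6):31/6):26/15,Q:129/10)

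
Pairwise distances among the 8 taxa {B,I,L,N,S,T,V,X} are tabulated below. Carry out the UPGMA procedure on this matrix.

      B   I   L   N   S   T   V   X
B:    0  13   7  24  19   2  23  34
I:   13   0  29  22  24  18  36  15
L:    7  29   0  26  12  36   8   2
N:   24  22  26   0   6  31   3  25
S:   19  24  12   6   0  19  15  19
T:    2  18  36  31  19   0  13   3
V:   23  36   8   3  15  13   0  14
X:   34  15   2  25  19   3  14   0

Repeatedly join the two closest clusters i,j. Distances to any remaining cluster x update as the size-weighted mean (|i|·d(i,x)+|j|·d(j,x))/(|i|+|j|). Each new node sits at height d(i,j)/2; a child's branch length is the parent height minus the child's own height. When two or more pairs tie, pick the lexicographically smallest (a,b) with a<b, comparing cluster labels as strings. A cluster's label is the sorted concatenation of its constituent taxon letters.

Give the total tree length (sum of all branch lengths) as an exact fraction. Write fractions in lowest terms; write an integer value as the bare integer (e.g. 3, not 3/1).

95/2

step 1: merge (B,T) at d=2; branch lengths B→1, T→1; new cluster BT
  updated: d(BT,I)=31/2, d(BT,L)=43/2, d(BT,N)=55/2, d(BT,S)=19, d(BT,V)=18, d(BT,X)=37/2
step 2: merge (L,X) at d=2; branch lengths L→1, X→1; new cluster LX
  updated: d(BT,LX)=20, d(I,LX)=22, d(LX,N)=51/2, d(LX,S)=31/2, d(LX,V)=11
step 3: merge (N,V) at d=3; branch lengths N→3/2, V→3/2; new cluster NV
  updated: d(BT,NV)=91/4, d(I,NV)=29, d(LX,NV)=73/4, d(NV,S)=21/2
step 4: merge (NV,S) at d=21/2; branch lengths NV→15/4, S→21/4; new cluster NSV
  updated: d(BT,NSV)=43/2, d(I,NSV)=82/3, d(LX,NSV)=52/3
step 5: merge (BT,I) at d=31/2; branch lengths BT→27/4, I→31/4; new cluster BIT
  updated: d(BIT,LX)=62/3, d(BIT,NSV)=211/9
step 6: merge (LX,NSV) at d=52/3; branch lengths LX→23/3, NSV→41/12; new cluster LNSVX
  updated: d(BIT,LNSVX)=67/3
step 7: merge (BIT,LNSVX) at d=67/3; branch lengths BIT→41/12, LNSVX→5/2; new cluster BILNSTVX
final tree: (((B:1,T:1):27/4,I:31/4):41/12,((L:1,X:1):23/3,((N:3/2,V:3/2):15/4,S:21/4):41/12):5/2)
total length: 95/2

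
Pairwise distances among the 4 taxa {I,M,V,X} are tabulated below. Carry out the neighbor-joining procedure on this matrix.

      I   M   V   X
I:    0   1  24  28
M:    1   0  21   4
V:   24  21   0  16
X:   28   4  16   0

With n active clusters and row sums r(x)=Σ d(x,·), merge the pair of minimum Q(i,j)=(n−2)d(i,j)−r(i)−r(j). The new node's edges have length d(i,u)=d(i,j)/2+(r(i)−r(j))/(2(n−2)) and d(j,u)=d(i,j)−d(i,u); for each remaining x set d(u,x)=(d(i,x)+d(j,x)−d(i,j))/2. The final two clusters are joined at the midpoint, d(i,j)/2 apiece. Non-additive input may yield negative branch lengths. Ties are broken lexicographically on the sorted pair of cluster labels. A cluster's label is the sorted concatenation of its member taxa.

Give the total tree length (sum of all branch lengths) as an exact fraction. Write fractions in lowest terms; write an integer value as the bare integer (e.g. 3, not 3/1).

111/4

1. join I+M (d=1, Q=-77) ⇒ IM; edges |I|=29/4, |M|=-25/4
  updated: d(IM,V)=22, d(IM,X)=31/2
2. join IM+V (d=22, Q=-107/2) ⇒ IMV; edges |IM|=43/4, |V|=45/4
  updated: d(IMV,X)=19/4
3. join IMV+X (d=19/4) ⇒ IMVX; edges |IMV|=19/8, |X|=19/8
final tree: (((I:29/4,M:-25/4):43/4,V:45/4):19/8,X:19/8)
total length: 111/4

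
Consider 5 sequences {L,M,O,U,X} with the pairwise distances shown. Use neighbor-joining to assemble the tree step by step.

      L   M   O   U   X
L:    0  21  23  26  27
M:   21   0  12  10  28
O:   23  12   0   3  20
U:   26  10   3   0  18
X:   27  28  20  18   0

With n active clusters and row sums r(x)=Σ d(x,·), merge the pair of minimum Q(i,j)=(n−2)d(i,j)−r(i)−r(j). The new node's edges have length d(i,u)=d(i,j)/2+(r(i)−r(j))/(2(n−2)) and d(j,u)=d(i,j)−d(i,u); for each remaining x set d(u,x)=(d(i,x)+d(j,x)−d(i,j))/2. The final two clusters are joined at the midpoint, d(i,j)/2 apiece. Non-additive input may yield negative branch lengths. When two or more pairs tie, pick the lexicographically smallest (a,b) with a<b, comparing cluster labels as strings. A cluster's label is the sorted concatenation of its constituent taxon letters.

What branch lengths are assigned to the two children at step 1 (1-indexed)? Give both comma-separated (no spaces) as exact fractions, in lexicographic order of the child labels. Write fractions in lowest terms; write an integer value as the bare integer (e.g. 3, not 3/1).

85/6,77/6

step 1: merge (L,X) at d=27, Q=-109; branch lengths L→85/6, X→77/6; new cluster LX
  updated: d(LX,M)=11, d(LX,O)=8, d(LX,U)=17/2
step 2: merge (LX,M) at d=11, Q=-77/2; branch lengths LX→33/8, M→55/8; new cluster LMX
  updated: d(LMX,O)=9/2, d(LMX,U)=15/4
step 3: merge (LMX,O) at d=9/2, Q=-45/4; branch lengths LMX→21/8, O→15/8; new cluster LMOX
  updated: d(LMOX,U)=9/8
step 4: merge (LMOX,U) at d=9/8; branch lengths LMOX→9/16, U→9/16; new cluster LMOUX
final tree: ((((L:85/6,X:77/6):33/8,M:55/8):21/8,O:15/8):9/16,U:9/16)
total length: 349/8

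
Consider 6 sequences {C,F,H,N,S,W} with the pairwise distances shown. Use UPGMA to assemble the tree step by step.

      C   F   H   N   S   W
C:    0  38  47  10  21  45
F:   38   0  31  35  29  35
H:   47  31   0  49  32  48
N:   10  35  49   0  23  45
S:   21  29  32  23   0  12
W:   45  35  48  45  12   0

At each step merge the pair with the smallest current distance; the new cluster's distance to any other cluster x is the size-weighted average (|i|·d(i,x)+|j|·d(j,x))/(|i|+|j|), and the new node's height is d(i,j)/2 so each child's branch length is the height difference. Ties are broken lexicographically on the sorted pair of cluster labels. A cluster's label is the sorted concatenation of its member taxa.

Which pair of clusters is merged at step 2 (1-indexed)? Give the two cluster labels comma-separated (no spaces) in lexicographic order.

iteration 1: select C,N (d=10); attach at lengths (5, 5); label the merged cluster CN
  updated: d(CN,F)=73/2, d(CN,H)=48, d(CN,S)=22, d(CN,W)=45
iteration 2: select S,W (d=12); attach at lengths (6, 6); label the merged cluster SW
  updated: d(CN,SW)=67/2, d(F,SW)=32, d(H,SW)=40
iteration 3: select F,H (d=31); attach at lengths (31/2, 31/2); label the merged cluster FH
  updated: d(CN,FH)=169/4, d(FH,SW)=36
iteration 4: select CN,SW (d=67/2); attach at lengths (47/4, 43/4); label the merged cluster CNSW
  updated: d(CNSW,FH)=313/8
iteration 5: select CNSW,FH (d=313/8); attach at lengths (45/16, 65/16); label the merged cluster CFHNSW
final tree: (((C:5,N:5):47/4,(S:6,W:6):43/4):45/16,(F:31/2,H:31/2):65/16)
total length: 659/8

S,W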